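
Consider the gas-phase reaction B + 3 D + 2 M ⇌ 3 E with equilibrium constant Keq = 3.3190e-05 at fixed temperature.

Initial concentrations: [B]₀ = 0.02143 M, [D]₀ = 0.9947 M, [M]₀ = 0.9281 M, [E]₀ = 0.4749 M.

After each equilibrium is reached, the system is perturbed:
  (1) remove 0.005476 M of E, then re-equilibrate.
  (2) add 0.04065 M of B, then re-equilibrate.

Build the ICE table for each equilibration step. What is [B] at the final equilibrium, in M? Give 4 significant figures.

Q₀ = 5.895 vs Keq = 3.3190e-05 ⇒ Q>K, reverse
Step 1:
                   B          D          M          E
  Initial    0.02143     0.9947     0.9281     0.4749
  Change      0.1485     0.4455      0.297    -0.4455
  Equil       0.1699       1.44      1.225    0.02935
  solve Keq expr → x = -0.1485; check Q = 3.3190e-05
Then remove 0.005476 M of E.
Step 2:
                   B          D          M          E
  Initial     0.1699       1.44      1.225    0.02388
  Change   -0.001738  -0.005215  -0.003476   0.005215
  Equil       0.1682      1.435      1.222    0.02909
  solve Keq expr → x = 0.001738; check Q = 3.3190e-05
Then add 0.04065 M of B.
Step 3:
                   B          D          M          E
  Initial     0.2089      1.435      1.222    0.02909
  Change  -6.9115e-04  -0.002073  -0.001382   0.002073
  Equil       0.2082      1.433       1.22    0.03117
  solve Keq expr → x = 6.9115e-04; check Q = 3.3190e-05

[B]_eq = 0.2082 M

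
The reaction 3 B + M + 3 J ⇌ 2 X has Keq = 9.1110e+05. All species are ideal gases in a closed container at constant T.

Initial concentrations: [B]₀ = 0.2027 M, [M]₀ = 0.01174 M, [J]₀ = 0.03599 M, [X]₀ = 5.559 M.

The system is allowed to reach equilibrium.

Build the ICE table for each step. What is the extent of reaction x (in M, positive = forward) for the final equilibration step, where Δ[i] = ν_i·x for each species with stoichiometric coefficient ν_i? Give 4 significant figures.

x = -0.05727 M

Q₀ = 6.7798e+09 vs Keq = 9.1110e+05 ⇒ Q>K, reverse
Step 1:
                   B          M          J          X
  Initial     0.2027    0.01174    0.03599      5.559
  Change      0.1718    0.05727     0.1718    -0.1145
  Equil       0.3745    0.06901     0.2078      5.444
  solve Keq expr → x = -0.05727; check Q = 9.1110e+05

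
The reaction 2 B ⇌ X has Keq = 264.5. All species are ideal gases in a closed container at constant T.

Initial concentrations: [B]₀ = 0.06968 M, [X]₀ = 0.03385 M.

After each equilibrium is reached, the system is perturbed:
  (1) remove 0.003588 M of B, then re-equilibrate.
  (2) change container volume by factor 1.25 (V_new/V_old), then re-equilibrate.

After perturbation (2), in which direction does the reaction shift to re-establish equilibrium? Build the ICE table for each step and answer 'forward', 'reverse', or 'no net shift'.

Direction: reverse

Q₀ = 6.972 vs Keq = 264.5 ⇒ Q<K, forward
Step 1:
                   B          X
  init       0.06968    0.03385
  Δ         -0.05448    0.02724
  eq          0.0152    0.06109
  solve Keq expr → x = 0.02724; check Q = 264.5
Then remove 0.003588 M of B.
Step 2:
                   B          X
  init       0.01161    0.06109
  Δ         0.003377  -0.001688
  eq         0.01499     0.0594
  solve Keq expr → x = -0.001688; check Q = 264.5
Then change container volume by factor 1.25 (V_new/V_old).
Step 3:
                   B          X
  init       0.01199    0.04752
  Δ         0.001322 -6.6079e-04
  eq         0.01331    0.04686
  solve Keq expr → x = -6.6079e-04; check Q = 264.5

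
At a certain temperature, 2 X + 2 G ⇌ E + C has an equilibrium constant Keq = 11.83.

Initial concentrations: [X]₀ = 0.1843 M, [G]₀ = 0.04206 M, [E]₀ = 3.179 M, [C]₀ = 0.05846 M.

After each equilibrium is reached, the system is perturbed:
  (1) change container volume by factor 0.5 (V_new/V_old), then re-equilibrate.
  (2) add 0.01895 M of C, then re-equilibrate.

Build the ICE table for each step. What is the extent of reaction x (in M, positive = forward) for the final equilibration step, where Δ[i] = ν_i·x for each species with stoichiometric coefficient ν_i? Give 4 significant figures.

x = -0.01014 M

Q₀ = 3093 vs Keq = 11.83 ⇒ Q>K, reverse
Step 1:
                    X           G           E           C
  I            0.1843     0.04206       3.179     0.05846
  C            0.1036      0.1036    -0.05181    -0.05181
  E            0.2879      0.1457       3.127    0.006654
  solve Keq expr → x = -0.05181; check Q = 11.83
Then change container volume by factor 0.5 (V_new/V_old).
Step 2:
                    X           G           E           C
  I            0.5758      0.2913       6.254     0.01331
  C          -0.04099    -0.04099     0.02049     0.02049
  E            0.5348      0.2504       6.275      0.0338
  solve Keq expr → x = 0.02049; check Q = 11.83
Then add 0.01895 M of C.
Step 3:
                    X           G           E           C
  I            0.5348      0.2504       6.275     0.05275
  C           0.02027     0.02027    -0.01014    -0.01014
  E            0.5551      0.2706       6.265     0.04262
  solve Keq expr → x = -0.01014; check Q = 11.83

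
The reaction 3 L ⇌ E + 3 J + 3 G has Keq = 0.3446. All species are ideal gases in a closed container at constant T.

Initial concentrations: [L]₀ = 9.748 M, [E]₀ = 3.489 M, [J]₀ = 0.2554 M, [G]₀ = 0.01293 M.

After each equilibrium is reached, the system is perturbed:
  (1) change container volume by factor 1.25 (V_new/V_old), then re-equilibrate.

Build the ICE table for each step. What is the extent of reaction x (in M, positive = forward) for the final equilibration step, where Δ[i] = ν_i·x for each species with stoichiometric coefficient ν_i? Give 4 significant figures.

Q₀ = 1.3565e-10 vs Keq = 0.3446 ⇒ Q<K, forward
Step 1:
                    L           E           J           G
  init          9.748       3.489      0.2554     0.01293
  Δ            -1.744      0.5815       1.744       1.744
  eq            8.004        4.07           2       1.757
  solve Keq expr → x = 0.5815; check Q = 0.3446
Then change container volume by factor 1.25 (V_new/V_old).
Step 2:
                    L           E           J           G
  init          6.403       3.256         1.6       1.406
  Δ            -0.206     0.06867       0.206       0.206
  eq            6.197       3.325       1.806       1.612
  solve Keq expr → x = 0.06867; check Q = 0.3446

x = 0.06867 M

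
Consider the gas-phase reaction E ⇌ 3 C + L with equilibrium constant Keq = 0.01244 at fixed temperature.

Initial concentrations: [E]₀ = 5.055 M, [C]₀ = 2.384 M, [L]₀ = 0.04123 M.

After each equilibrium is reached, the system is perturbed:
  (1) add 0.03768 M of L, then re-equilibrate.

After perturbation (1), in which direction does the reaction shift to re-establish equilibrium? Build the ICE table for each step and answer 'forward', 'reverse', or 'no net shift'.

Direction: reverse

Q₀ = 0.1105 vs Keq = 0.01244 ⇒ Q>K, reverse
Step 1:
                  E         C         L
  I           5.055     2.384   0.04123
  C         0.03586   -0.1076  -0.03586
  E           5.091     2.276  0.005369
  solve Keq expr → x = -0.03586; check Q = 0.01244
Then add 0.03768 M of L.
Step 2:
                  E         C         L
  I           5.091     2.276   0.04305
  C         0.03677   -0.1103  -0.03677
  E           5.128     2.166  0.006276
  solve Keq expr → x = -0.03677; check Q = 0.01244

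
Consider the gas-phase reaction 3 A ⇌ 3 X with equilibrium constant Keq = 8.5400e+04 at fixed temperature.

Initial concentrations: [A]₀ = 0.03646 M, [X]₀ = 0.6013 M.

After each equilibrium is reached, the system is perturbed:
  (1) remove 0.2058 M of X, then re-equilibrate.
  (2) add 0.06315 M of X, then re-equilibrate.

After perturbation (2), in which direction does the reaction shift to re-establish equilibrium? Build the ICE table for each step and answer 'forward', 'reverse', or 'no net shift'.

Q₀ = 4486 vs Keq = 8.5400e+04 ⇒ Q<K, forward
Step 1:
                    A           X
  init        0.03646      0.6013
  Δ           -0.0223      0.0223
  eq          0.01416      0.6236
  solve Keq expr → x = 0.007433; check Q = 8.5400e+04
Then remove 0.2058 M of X.
Step 2:
                    A           X
  init        0.01416      0.4178
  Δ          -0.00457     0.00457
  eq         0.009591      0.4224
  solve Keq expr → x = 0.001523; check Q = 8.5400e+04
Then add 0.06315 M of X.
Step 3:
                    A           X
  init       0.009591      0.4855
  Δ          0.001402   -0.001402
  eq          0.01099      0.4841
  solve Keq expr → x = -4.6739e-04; check Q = 8.5400e+04

Direction: reverse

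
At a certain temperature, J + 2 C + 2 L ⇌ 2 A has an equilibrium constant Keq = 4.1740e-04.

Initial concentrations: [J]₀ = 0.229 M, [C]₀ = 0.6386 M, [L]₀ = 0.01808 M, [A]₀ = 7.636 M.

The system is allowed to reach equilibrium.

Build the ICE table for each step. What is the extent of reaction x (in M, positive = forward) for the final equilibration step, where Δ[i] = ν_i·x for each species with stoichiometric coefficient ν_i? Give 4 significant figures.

x = -3.053 M

Q₀ = 1.9100e+06 vs Keq = 4.1740e-04 ⇒ Q>K, reverse
Step 1:
                   J          C          L          A
  Initial      0.229     0.6386    0.01808      7.636
  Change       3.053      6.107      6.107     -6.107
  Equil        3.282      6.745      6.125      1.529
  solve Keq expr → x = -3.053; check Q = 4.1740e-04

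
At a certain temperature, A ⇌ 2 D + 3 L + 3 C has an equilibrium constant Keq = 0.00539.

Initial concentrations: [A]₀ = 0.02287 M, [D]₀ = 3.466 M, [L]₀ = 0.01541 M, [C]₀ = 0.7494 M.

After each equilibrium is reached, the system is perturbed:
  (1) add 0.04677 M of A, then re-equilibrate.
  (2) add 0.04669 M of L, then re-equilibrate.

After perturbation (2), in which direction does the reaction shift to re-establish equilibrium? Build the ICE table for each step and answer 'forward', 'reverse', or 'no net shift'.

Q₀ = 8.0898e-04 vs Keq = 0.00539 ⇒ Q<K, forward
Step 1:
                    A           D           L           C
  Initial     0.02287       3.466     0.01541      0.7494
  Change     -0.00381    0.007619     0.01143     0.01143
  Equil       0.01906       3.474     0.02684      0.7608
  solve Keq expr → x = 0.00381; check Q = 0.00539
Then add 0.04677 M of A.
Step 2:
                    A           D           L           C
  Initial     0.06583       3.474     0.02684      0.7608
  Change    -0.004064    0.008127     0.01219     0.01219
  Equil       0.06177       3.482     0.03903       0.773
  solve Keq expr → x = 0.004064; check Q = 0.00539
Then add 0.04669 M of L.
Step 3:
                    A           D           L           C
  Initial     0.06177       3.482     0.08572       0.773
  Change      0.01379    -0.02759    -0.04138    -0.04138
  Equil       0.07556       3.454     0.04434      0.7316
  solve Keq expr → x = -0.01379; check Q = 0.00539

Direction: reverse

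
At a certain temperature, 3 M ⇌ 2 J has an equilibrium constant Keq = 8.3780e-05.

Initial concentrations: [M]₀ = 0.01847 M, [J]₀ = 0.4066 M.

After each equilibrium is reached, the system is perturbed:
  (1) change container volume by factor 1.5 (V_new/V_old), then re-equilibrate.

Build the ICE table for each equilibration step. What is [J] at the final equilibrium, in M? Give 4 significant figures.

Q₀ = 2.6238e+04 vs Keq = 8.3780e-05 ⇒ Q>K, reverse
Step 1:
                    M           J
  I           0.01847      0.4066
  C            0.6032     -0.4021
  E            0.6216    0.004486
  solve Keq expr → x = -0.2011; check Q = 8.3780e-05
Then change container volume by factor 1.5 (V_new/V_old).
Step 2:
                    M           J
  I            0.4144    0.002991
  C        8.1246e-04 -5.4164e-04
  E            0.4152    0.002449
  solve Keq expr → x = -2.7082e-04; check Q = 8.3780e-05

[J]_eq = 0.002449 M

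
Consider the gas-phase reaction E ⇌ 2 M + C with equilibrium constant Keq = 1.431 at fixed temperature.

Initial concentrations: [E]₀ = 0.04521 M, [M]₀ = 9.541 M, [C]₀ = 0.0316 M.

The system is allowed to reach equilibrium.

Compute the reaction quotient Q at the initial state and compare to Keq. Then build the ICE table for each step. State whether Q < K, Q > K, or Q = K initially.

Q₀ = 63.63 vs Keq = 1.431 ⇒ Q>K, reverse
Step 1:
                   E          M          C
  Initial    0.04521      9.541     0.0316
  Change      0.0304   -0.06079    -0.0304
  Equil      0.07561       9.48   0.001204
  solve Keq expr → x = -0.0304; check Q = 1.431

Q₀ = 63.63; Q > K (proceeds reverse)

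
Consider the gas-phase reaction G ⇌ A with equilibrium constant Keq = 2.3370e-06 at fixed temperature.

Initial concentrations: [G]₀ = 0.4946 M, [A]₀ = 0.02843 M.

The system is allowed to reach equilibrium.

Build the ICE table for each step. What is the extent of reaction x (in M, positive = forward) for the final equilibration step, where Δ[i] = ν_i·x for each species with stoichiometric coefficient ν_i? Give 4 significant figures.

x = -0.02843 M

Q₀ = 0.05748 vs Keq = 2.3370e-06 ⇒ Q>K, reverse
Step 1:
                   G          A
  Initial     0.4946    0.02843
  Change     0.02843   -0.02843
  Equil        0.523 1.2223e-06
  solve Keq expr → x = -0.02843; check Q = 2.3370e-06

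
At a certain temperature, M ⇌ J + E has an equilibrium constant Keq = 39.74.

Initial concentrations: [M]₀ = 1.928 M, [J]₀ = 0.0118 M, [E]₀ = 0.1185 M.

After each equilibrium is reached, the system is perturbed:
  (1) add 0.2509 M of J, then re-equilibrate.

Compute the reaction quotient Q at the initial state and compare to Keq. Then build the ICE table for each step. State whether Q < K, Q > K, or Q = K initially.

Q₀ = 7.2526e-04 vs Keq = 39.74 ⇒ Q<K, forward
Step 1:
                  M         J         E
  Initial     1.928    0.0118    0.1185
  Change     -1.837     1.837     1.837
  Equil     0.09098     1.849     1.956
  solve Keq expr → x = 1.837; check Q = 39.74
Then add 0.2509 M of J.
Step 2:
                  M         J         E
  Initial   0.09098       2.1     1.956
  Change    0.01121  -0.01121  -0.01121
  Equil      0.1022     2.089     1.944
  solve Keq expr → x = -0.01121; check Q = 39.74

Q₀ = 7.2526e-04; Q < K (proceeds forward)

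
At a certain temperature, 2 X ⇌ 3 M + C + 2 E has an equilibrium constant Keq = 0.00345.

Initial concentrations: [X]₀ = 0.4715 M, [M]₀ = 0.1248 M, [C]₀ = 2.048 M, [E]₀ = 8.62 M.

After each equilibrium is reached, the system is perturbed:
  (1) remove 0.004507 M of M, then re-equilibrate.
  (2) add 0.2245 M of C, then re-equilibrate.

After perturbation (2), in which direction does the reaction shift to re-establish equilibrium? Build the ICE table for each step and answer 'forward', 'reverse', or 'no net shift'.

Direction: reverse

Q₀ = 1.331 vs Keq = 0.00345 ⇒ Q>K, reverse
Step 1:
                  X         M         C         E
  Initial    0.4715    0.1248     2.048      8.62
  Change    0.07051   -0.1058  -0.03526  -0.07051
  Equil       0.542   0.01903     2.013     8.549
  solve Keq expr → x = -0.03526; check Q = 0.00345
Then remove 0.004507 M of M.
Step 2:
                  X         M         C         E
  Initial     0.542   0.01452     2.013     8.549
  Change  -0.002953  0.004429  0.001476  0.002953
  Equil      0.5391   0.01895     2.014     8.552
  solve Keq expr → x = 0.001476; check Q = 0.00345
Then add 0.2245 M of C.
Step 3:
                  X         M         C         E
  Initial    0.5391   0.01895     2.239     8.552
  Change  4.2996e-04 -6.4494e-04 -2.1498e-04 -4.2996e-04
  Equil      0.5395    0.0183     2.239     8.552
  solve Keq expr → x = -2.1498e-04; check Q = 0.00345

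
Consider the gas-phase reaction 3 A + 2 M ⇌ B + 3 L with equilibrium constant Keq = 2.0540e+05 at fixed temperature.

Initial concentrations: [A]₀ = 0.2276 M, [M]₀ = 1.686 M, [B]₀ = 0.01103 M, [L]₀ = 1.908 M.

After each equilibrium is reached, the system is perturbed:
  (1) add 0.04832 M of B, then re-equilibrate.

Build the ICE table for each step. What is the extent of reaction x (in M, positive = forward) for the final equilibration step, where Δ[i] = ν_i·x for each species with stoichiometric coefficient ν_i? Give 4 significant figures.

x = -6.3411e-04 M

Q₀ = 2.286 vs Keq = 2.0540e+05 ⇒ Q<K, forward
Step 1:
                  A         M         B         L
  Initial    0.2276     1.686   0.01103     1.908
  Change    -0.2158   -0.1439   0.07195    0.2158
  Equil     0.01176     1.542   0.08298     2.124
  solve Keq expr → x = 0.07195; check Q = 2.0540e+05
Then add 0.04832 M of B.
Step 2:
                  A         M         B         L
  Initial   0.01176     1.542    0.1313     2.124
  Change   0.001902  0.001268 -6.3411e-04 -0.001902
  Equil     0.01366     1.543    0.1307     2.122
  solve Keq expr → x = -6.3411e-04; check Q = 2.0540e+05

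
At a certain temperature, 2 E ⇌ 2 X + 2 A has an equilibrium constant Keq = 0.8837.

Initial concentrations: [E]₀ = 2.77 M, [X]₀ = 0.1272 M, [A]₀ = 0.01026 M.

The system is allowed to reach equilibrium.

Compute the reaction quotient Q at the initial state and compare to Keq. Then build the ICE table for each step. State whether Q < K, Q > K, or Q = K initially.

Q₀ = 2.2198e-07 vs Keq = 0.8837 ⇒ Q<K, forward
Step 1:
                  E         X         A
  I            2.77    0.1272   0.01026
  C          -1.162     1.162     1.162
  E           1.608     1.289     1.172
  solve Keq expr → x = 0.581; check Q = 0.8837

Q₀ = 2.2198e-07; Q < K (proceeds forward)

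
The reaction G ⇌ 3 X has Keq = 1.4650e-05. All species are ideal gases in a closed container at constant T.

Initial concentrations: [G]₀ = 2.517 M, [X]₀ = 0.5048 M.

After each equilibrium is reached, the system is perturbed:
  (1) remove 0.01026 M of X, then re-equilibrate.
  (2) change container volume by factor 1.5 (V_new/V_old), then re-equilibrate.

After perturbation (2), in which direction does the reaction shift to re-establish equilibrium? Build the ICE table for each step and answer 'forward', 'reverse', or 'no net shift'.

Q₀ = 0.05111 vs Keq = 1.4650e-05 ⇒ Q>K, reverse
Step 1:
                  G         X
  Initial     2.517    0.5048
  Change     0.1569   -0.4708
  Equil       2.674   0.03396
  solve Keq expr → x = -0.1569; check Q = 1.4650e-05
Then remove 0.01026 M of X.
Step 2:
                  G         X
  Initial     2.674    0.0237
  Change  -0.003415   0.01025
  Equil       2.671   0.03395
  solve Keq expr → x = 0.003415; check Q = 1.4650e-05
Then change container volume by factor 1.5 (V_new/V_old).
Step 3:
                  G         X
  Initial      1.78   0.02263
  Change  -0.002337  0.007011
  Equil       1.778   0.02964
  solve Keq expr → x = 0.002337; check Q = 1.4650e-05

Direction: forward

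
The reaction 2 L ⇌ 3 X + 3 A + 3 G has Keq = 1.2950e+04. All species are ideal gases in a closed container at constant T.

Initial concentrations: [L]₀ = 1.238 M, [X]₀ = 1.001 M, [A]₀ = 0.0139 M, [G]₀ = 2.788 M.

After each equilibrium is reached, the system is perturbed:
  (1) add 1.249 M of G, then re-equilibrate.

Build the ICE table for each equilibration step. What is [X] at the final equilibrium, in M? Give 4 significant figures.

Q₀ = 3.8088e-05 vs Keq = 1.2950e+04 ⇒ Q<K, forward
Step 1:
                  L         X         A         G
  init        1.238     1.001    0.0139     2.788
  Δ          -0.862     1.293     1.293     1.293
  eq          0.376     2.294     1.307     4.081
  solve Keq expr → x = 0.431; check Q = 1.2950e+04
Then add 1.249 M of G.
Step 2:
                  L         X         A         G
  init        0.376     2.294     1.307      5.33
  Δ         0.07073   -0.1061   -0.1061   -0.1061
  eq         0.4468     2.188     1.201     5.224
  solve Keq expr → x = -0.03536; check Q = 1.2950e+04

[X]_eq = 2.188 M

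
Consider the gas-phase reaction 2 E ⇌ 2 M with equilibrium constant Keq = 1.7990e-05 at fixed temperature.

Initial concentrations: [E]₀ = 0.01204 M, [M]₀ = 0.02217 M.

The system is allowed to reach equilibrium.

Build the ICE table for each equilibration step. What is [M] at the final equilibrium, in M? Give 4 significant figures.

Q₀ = 3.391 vs Keq = 1.7990e-05 ⇒ Q>K, reverse
Step 1:
                  E         M
  Initial   0.01204   0.02217
  Change    0.02203  -0.02203
  Equil     0.03407 1.4449e-04
  solve Keq expr → x = -0.01101; check Q = 1.7990e-05

[M]_eq = 1.4449e-04 M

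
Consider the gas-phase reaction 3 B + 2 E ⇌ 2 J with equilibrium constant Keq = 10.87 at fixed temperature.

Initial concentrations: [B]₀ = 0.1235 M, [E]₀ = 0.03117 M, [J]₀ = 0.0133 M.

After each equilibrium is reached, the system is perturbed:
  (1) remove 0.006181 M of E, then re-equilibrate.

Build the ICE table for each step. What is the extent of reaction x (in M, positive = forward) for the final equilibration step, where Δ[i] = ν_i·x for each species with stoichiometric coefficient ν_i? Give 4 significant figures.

Q₀ = 96.66 vs Keq = 10.87 ⇒ Q>K, reverse
Step 1:
                    B           E           J
  Initial      0.1235     0.03117      0.0133
  Change      0.01065      0.0071     -0.0071
  Equil        0.1342     0.03827      0.0062
  solve Keq expr → x = -0.00355; check Q = 10.87
Then remove 0.006181 M of E.
Step 2:
                    B           E           J
  Initial      0.1342     0.03209      0.0062
  Change       0.0012  8.0004e-04 -8.0004e-04
  Equil        0.1354     0.03289      0.0054
  solve Keq expr → x = -4.0002e-04; check Q = 10.87

x = -4.0002e-04 M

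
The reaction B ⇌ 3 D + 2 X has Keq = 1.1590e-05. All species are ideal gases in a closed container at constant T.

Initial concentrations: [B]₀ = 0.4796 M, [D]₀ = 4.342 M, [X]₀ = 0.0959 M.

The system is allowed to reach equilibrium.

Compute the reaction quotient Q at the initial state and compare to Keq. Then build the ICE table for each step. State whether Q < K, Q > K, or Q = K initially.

Q₀ = 1.57 vs Keq = 1.1590e-05 ⇒ Q>K, reverse
Step 1:
                  B         D         X
  I          0.4796     4.342    0.0959
  C         0.04781   -0.1434  -0.09561
  E          0.5274     4.199 2.8738e-04
  solve Keq expr → x = -0.04781; check Q = 1.1590e-05

Q₀ = 1.57; Q > K (proceeds reverse)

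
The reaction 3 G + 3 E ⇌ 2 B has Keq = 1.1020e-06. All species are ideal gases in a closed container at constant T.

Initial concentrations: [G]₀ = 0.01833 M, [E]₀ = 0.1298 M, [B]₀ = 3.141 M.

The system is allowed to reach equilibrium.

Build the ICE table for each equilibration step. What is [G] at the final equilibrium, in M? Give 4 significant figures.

[G]_eq = 4.574 M

Q₀ = 7.3253e+08 vs Keq = 1.1020e-06 ⇒ Q>K, reverse
Step 1:
                   G          E          B
  I          0.01833     0.1298      3.141
  C            4.555      4.555     -3.037
  E            4.574      4.685     0.1041
  solve Keq expr → x = -1.518; check Q = 1.1020e-06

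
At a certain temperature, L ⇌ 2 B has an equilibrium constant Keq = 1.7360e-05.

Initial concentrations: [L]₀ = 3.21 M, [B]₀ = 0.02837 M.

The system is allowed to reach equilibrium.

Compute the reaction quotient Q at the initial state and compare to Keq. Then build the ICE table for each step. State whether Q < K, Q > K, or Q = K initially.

Q₀ = 2.5073e-04; Q > K (proceeds reverse)

Q₀ = 2.5073e-04 vs Keq = 1.7360e-05 ⇒ Q>K, reverse
Step 1:
                    L           B
  Initial        3.21     0.02837
  Change      0.01045    -0.02089
  Equil          3.22    0.007477
  solve Keq expr → x = -0.01045; check Q = 1.7360e-05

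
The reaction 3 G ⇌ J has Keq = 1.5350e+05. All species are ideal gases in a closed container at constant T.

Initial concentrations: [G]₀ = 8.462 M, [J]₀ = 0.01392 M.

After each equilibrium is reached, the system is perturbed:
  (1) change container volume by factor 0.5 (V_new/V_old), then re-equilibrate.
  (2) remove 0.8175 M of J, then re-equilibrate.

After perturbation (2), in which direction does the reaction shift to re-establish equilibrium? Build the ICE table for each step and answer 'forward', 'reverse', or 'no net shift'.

Q₀ = 2.2973e-05 vs Keq = 1.5350e+05 ⇒ Q<K, forward
Step 1:
                   G          J
  init         8.462    0.01392
  Δ           -8.436      2.812
  eq          0.0264      2.826
  solve Keq expr → x = 2.812; check Q = 1.5350e+05
Then change container volume by factor 0.5 (V_new/V_old).
Step 2:
                   G          J
  init       0.05281      5.652
  Δ         -0.01953    0.00651
  eq         0.03328      5.658
  solve Keq expr → x = 0.00651; check Q = 1.5350e+05
Then remove 0.8175 M of J.
Step 3:
                   G          J
  init       0.03328      4.841
  Δ        -0.001686 5.6188e-04
  eq         0.03159      4.841
  solve Keq expr → x = 5.6188e-04; check Q = 1.5350e+05

Direction: forward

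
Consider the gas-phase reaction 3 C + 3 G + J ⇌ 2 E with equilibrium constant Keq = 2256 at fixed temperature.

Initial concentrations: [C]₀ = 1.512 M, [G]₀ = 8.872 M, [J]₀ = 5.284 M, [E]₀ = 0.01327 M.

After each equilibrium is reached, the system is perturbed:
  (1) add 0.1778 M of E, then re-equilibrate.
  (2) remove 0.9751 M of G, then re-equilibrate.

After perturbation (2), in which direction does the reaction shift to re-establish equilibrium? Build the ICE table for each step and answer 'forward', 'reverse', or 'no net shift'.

Q₀ = 1.3806e-08 vs Keq = 2256 ⇒ Q<K, forward
Step 1:
                  C         G         J         E
  Initial     1.512     8.872     5.284   0.01327
  Change     -1.506    -1.506   -0.5019     1.004
  Equil    0.006214     7.366     4.782     1.017
  solve Keq expr → x = 0.5019; check Q = 2256
Then add 0.1778 M of E.
Step 2:
                  C         G         J         E
  Initial  0.006214     7.366     4.782     1.195
  Change  7.0195e-04 7.0195e-04 2.3398e-04 -4.6797e-04
  Equil    0.006916     7.367     4.782     1.194
  solve Keq expr → x = -2.3398e-04; check Q = 2256
Then remove 0.9751 M of G.
Step 3:
                  C         G         J         E
  Initial  0.006916     6.392     4.782     1.194
  Change    0.00105   0.00105 3.5013e-04 -7.0027e-04
  Equil    0.007966     6.393     4.783     1.194
  solve Keq expr → x = -3.5013e-04; check Q = 2256

Direction: reverse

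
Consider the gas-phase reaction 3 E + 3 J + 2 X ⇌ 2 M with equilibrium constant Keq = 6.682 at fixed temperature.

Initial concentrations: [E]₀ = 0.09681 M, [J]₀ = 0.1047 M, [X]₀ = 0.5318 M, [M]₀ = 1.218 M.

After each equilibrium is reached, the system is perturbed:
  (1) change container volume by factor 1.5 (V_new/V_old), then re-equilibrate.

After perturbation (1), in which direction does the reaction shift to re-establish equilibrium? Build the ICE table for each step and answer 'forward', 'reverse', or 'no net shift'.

Direction: reverse

Q₀ = 5.0373e+06 vs Keq = 6.682 ⇒ Q>K, reverse
Step 1:
                    E           J           X           M
  init        0.09681      0.1047      0.5318       1.218
  Δ            0.5977      0.5977      0.3985     -0.3985
  eq           0.6946      0.7024      0.9303      0.8195
  solve Keq expr → x = -0.1992; check Q = 6.682
Then change container volume by factor 1.5 (V_new/V_old).
Step 2:
                    E           J           X           M
  init          0.463      0.4683      0.6202      0.5463
  Δ            0.1537      0.1537      0.1025     -0.1025
  eq           0.6167       0.622      0.7227      0.4439
  solve Keq expr → x = -0.05124; check Q = 6.682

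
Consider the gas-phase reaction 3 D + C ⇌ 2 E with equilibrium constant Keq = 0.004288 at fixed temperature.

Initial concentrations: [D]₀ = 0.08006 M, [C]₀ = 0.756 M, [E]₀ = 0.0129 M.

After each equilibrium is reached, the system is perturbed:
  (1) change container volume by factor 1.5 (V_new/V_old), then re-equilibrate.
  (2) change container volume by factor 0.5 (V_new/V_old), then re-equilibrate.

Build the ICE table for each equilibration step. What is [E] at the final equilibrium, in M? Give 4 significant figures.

Q₀ = 0.429 vs Keq = 0.004288 ⇒ Q>K, reverse
Step 1:
                    D           C           E
  init        0.08006       0.756      0.0129
  Δ           0.01677    0.005589    -0.01118
  eq          0.09683      0.7616    0.001722
  solve Keq expr → x = -0.005589; check Q = 0.004288
Then change container volume by factor 1.5 (V_new/V_old).
Step 2:
                    D           C           E
  init        0.06455      0.5077    0.001148
  Δ        5.5879e-04  1.8626e-04 -3.7252e-04
  eq          0.06511      0.5079  7.7535e-04
  solve Keq expr → x = -1.8626e-04; check Q = 0.004288
Then change container volume by factor 0.5 (V_new/V_old).
Step 3:
                    D           C           E
  init         0.1302       1.016    0.001551
  Δ         -0.002207 -7.3555e-04    0.001471
  eq            0.128       1.015    0.003022
  solve Keq expr → x = 7.3555e-04; check Q = 0.004288

[E]_eq = 0.003022 M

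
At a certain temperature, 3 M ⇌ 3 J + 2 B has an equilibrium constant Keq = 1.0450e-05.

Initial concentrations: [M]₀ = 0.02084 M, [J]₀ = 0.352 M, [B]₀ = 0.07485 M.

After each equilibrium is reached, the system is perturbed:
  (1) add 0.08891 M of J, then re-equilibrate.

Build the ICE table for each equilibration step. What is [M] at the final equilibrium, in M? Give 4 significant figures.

Q₀ = 27 vs Keq = 1.0450e-05 ⇒ Q>K, reverse
Step 1:
                  M         J         B
  init      0.02084     0.352   0.07485
  Δ          0.1103   -0.1103  -0.07356
  eq         0.1312    0.2417  0.001293
  solve Keq expr → x = -0.03678; check Q = 1.0450e-05
Then add 0.08891 M of J.
Step 2:
                  M         J         B
  init       0.1312    0.3306  0.001293
  Δ       7.1322e-04 -7.1322e-04 -4.7548e-04
  eq         0.1319    0.3299 8.1729e-04
  solve Keq expr → x = -2.3774e-04; check Q = 1.0450e-05

[M]_eq = 0.1319 M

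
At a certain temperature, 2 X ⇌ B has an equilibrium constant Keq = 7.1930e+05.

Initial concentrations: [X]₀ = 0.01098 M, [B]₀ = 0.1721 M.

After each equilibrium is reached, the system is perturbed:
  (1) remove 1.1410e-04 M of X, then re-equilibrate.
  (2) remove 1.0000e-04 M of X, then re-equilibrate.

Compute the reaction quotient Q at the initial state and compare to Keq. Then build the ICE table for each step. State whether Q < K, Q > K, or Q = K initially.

Q₀ = 1428; Q < K (proceeds forward)

Q₀ = 1428 vs Keq = 7.1930e+05 ⇒ Q<K, forward
Step 1:
                   X          B
  init       0.01098     0.1721
  Δ         -0.01048   0.005242
  eq      4.9654e-04     0.1773
  solve Keq expr → x = 0.005242; check Q = 7.1930e+05
Then remove 1.1410e-04 M of X.
Step 2:
                   X          B
  init    3.8244e-04     0.1773
  Δ       1.1402e-04 -5.7010e-05
  eq      4.9646e-04     0.1773
  solve Keq expr → x = -5.7010e-05; check Q = 7.1930e+05
Then remove 1.0000e-04 M of X.
Step 3:
                   X          B
  init    3.9646e-04     0.1773
  Δ       9.9930e-05 -4.9965e-05
  eq      4.9639e-04     0.1772
  solve Keq expr → x = -4.9965e-05; check Q = 7.1930e+05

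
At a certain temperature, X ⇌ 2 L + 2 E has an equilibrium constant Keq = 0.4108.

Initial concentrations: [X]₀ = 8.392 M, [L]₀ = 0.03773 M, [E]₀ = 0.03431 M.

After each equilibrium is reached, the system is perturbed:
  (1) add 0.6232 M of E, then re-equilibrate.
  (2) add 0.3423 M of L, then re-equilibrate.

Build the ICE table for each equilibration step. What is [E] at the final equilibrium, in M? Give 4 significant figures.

[E]_eq = 1.491 M

Q₀ = 1.9969e-07 vs Keq = 0.4108 ⇒ Q<K, forward
Step 1:
                  X         L         E
  Initial     8.392   0.03773   0.03431
  Change    -0.6497     1.299     1.299
  Equil       7.742     1.337     1.334
  solve Keq expr → x = 0.6497; check Q = 0.4108
Then add 0.6232 M of E.
Step 2:
                  X         L         E
  Initial     7.742     1.337     1.957
  Change     0.1352   -0.2705   -0.2705
  Equil       7.878     1.067     1.686
  solve Keq expr → x = -0.1352; check Q = 0.4108
Then add 0.3423 M of L.
Step 3:
                  X         L         E
  Initial     7.878     1.409     1.686
  Change    0.09761   -0.1952   -0.1952
  Equil       7.975     1.214     1.491
  solve Keq expr → x = -0.09761; check Q = 0.4108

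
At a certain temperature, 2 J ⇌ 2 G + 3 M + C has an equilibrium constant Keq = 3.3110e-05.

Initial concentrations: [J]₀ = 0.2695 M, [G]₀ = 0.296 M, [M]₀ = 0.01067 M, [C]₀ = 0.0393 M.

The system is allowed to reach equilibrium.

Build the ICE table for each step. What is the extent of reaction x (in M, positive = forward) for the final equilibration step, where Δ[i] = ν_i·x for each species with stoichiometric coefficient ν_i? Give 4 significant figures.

x = 0.0183 M

Q₀ = 5.7591e-08 vs Keq = 3.3110e-05 ⇒ Q<K, forward
Step 1:
                    J           G           M           C
  Initial      0.2695       0.296     0.01067      0.0393
  Change      -0.0366      0.0366      0.0549      0.0183
  Equil        0.2329      0.3326     0.06557      0.0576
  solve Keq expr → x = 0.0183; check Q = 3.3110e-05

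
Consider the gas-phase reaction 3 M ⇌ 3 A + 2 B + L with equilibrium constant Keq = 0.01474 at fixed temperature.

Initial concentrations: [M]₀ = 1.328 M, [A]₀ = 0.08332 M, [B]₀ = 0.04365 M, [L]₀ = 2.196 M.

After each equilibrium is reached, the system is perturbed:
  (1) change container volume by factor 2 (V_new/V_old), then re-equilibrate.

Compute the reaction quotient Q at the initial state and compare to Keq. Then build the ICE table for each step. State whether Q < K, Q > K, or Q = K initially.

Q₀ = 1.0334e-06 vs Keq = 0.01474 ⇒ Q<K, forward
Step 1:
                    M           A           B           L
  Initial       1.328     0.08332     0.04365       2.196
  Change      -0.3469      0.3469      0.2313      0.1156
  Equil        0.9811      0.4303      0.2749       2.312
  solve Keq expr → x = 0.1156; check Q = 0.01474
Then change container volume by factor 2 (V_new/V_old).
Step 2:
                    M           A           B           L
  Initial      0.4905      0.2151      0.1375       1.156
  Change     -0.07671     0.07671     0.05114     0.02557
  Equil        0.4138      0.2918      0.1886       1.181
  solve Keq expr → x = 0.02557; check Q = 0.01474

Q₀ = 1.0334e-06; Q < K (proceeds forward)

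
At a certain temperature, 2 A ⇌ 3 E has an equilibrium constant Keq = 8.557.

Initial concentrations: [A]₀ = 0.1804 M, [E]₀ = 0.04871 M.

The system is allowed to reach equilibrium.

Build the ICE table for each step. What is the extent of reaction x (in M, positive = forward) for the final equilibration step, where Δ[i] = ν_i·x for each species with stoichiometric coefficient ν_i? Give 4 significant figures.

x = 0.06835 M

Q₀ = 0.003551 vs Keq = 8.557 ⇒ Q<K, forward
Step 1:
                   A          E
  I           0.1804    0.04871
  C          -0.1367     0.2051
  E           0.0437     0.2538
  solve Keq expr → x = 0.06835; check Q = 8.557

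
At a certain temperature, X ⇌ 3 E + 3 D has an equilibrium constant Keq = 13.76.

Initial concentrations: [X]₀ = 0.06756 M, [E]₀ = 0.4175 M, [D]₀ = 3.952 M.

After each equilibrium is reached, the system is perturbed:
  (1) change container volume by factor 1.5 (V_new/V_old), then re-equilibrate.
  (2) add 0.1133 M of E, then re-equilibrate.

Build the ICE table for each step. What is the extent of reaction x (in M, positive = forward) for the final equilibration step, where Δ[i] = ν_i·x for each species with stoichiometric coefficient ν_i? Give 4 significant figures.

x = -0.01981 M

Q₀ = 66.49 vs Keq = 13.76 ⇒ Q>K, reverse
Step 1:
                  X         E         D
  Initial   0.06756    0.4175     3.952
  Change    0.04003   -0.1201   -0.1201
  Equil      0.1076    0.2974     3.832
  solve Keq expr → x = -0.04003; check Q = 13.76
Then change container volume by factor 1.5 (V_new/V_old).
Step 2:
                  X         E         D
  Initial   0.07172    0.1983     2.555
  Change   -0.03437    0.1031    0.1031
  Equil     0.03735    0.3014     2.658
  solve Keq expr → x = 0.03437; check Q = 13.76
Then add 0.1133 M of E.
Step 3:
                  X         E         D
  Initial   0.03735    0.4147     2.658
  Change    0.01981  -0.05943  -0.05943
  Equil     0.05716    0.3553     2.598
  solve Keq expr → x = -0.01981; check Q = 13.76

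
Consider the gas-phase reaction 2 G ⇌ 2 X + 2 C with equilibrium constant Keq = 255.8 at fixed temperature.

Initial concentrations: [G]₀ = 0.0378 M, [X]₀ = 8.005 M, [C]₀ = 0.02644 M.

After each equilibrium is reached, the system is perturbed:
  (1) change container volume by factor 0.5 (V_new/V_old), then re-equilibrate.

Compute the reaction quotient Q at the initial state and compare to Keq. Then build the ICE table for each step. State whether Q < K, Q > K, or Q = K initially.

Q₀ = 31.35 vs Keq = 255.8 ⇒ Q<K, forward
Step 1:
                   G          X          C
  init        0.0378      8.005    0.02644
  Δ         -0.01634    0.01634    0.01634
  eq         0.02146      8.021    0.04278
  solve Keq expr → x = 0.008172; check Q = 255.8
Then change container volume by factor 0.5 (V_new/V_old).
Step 2:
                   G          X          C
  init       0.04291      16.04    0.08557
  Δ          0.02138   -0.02138   -0.02138
  eq          0.0643      16.02    0.06418
  solve Keq expr → x = -0.01069; check Q = 255.8

Q₀ = 31.35; Q < K (proceeds forward)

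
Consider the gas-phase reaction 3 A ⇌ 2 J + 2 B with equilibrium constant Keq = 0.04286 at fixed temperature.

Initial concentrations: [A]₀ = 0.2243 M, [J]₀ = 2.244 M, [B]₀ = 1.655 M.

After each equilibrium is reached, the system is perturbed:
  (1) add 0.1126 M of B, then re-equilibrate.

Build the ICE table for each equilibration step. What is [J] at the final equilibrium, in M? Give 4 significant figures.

Q₀ = 1222 vs Keq = 0.04286 ⇒ Q>K, reverse
Step 1:
                   A          J          B
  init        0.2243      2.244      1.655
  Δ            1.718     -1.145     -1.145
  eq           1.942      1.099     0.5099
  solve Keq expr → x = -0.5726; check Q = 0.04286
Then add 0.1126 M of B.
Step 2:
                   A          J          B
  init         1.942      1.099     0.6225
  Δ          0.07987   -0.05324   -0.05324
  eq           2.022      1.046     0.5692
  solve Keq expr → x = -0.02662; check Q = 0.04286

[J]_eq = 1.046 M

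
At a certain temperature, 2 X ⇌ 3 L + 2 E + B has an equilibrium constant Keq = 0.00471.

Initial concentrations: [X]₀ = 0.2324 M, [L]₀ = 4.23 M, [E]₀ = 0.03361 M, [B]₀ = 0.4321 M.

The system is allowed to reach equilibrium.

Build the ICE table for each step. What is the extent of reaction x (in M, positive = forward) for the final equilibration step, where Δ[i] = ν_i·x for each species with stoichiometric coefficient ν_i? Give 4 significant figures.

x = -0.01517 M

Q₀ = 0.684 vs Keq = 0.00471 ⇒ Q>K, reverse
Step 1:
                    X           L           E           B
  Initial      0.2324        4.23     0.03361      0.4321
  Change      0.03035    -0.04552    -0.03035    -0.01517
  Equil        0.2627       4.184    0.003263      0.4169
  solve Keq expr → x = -0.01517; check Q = 0.00471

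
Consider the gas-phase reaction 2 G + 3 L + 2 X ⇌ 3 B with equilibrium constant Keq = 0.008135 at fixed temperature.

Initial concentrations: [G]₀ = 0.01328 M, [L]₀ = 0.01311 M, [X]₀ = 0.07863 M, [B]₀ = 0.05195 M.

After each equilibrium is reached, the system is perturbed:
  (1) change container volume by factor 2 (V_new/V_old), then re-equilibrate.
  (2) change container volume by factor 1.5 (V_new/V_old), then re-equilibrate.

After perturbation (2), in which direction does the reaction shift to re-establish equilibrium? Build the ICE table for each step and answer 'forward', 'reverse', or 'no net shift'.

Q₀ = 5.7066e+07 vs Keq = 0.008135 ⇒ Q>K, reverse
Step 1:
                  G         L         X         B
  I         0.01328   0.01311   0.07863   0.05195
  C         0.03437   0.05155   0.03437  -0.05155
  E         0.04765   0.06466     0.113 3.9948e-04
  solve Keq expr → x = -0.01718; check Q = 0.008135
Then change container volume by factor 2 (V_new/V_old).
Step 2:
                  G         L         X         B
  I         0.02382   0.03233    0.0565 1.9974e-04
  C       7.9950e-05 1.1993e-04 7.9950e-05 -1.1993e-04
  E          0.0239   0.03245   0.05658 7.9814e-05
  solve Keq expr → x = -3.9975e-05; check Q = 0.008135
Then change container volume by factor 1.5 (V_new/V_old).
Step 3:
                  G         L         X         B
  I         0.01594   0.02163   0.03772 5.3209e-05
  C       1.4775e-05 2.2162e-05 1.4775e-05 -2.2162e-05
  E         0.01595   0.02166   0.03773 3.1047e-05
  solve Keq expr → x = -7.3873e-06; check Q = 0.008135

Direction: reverse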